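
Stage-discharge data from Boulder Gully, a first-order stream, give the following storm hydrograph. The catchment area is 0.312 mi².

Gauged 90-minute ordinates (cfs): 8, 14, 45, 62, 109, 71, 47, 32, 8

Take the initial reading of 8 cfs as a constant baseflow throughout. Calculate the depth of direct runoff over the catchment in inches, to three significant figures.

d ≈ 2.41 in

Direct runoff: 0.0, 6.0, 37.0, 54.0, 101.0, 63.0, 39.0, 24.0, 0.0 cfs; ΣQ_DR = 324.0 cfs.
V = ΣQ_DR · Δt = 324.0 × 5400 s = 1.750 × 10^6 ft³.
Over A = 0.312 mi², depth = V / A = 2.41 in.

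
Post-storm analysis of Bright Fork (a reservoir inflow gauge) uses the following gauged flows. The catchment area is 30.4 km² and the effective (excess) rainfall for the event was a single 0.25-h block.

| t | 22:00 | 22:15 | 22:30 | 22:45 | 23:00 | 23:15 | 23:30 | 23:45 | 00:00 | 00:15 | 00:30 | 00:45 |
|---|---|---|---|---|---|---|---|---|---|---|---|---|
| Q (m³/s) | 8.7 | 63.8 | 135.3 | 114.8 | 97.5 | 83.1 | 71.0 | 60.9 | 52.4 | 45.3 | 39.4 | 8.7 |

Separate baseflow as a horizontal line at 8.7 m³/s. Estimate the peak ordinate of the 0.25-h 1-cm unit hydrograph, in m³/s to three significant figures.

U_p ≈ 63.2 m³/s

Direct runoff: 0.0, 55.1, 126.6, 106.1, 88.8, 74.4, 62.3, 52.2, 43.7, 36.6, 30.7, 0.0 m³/s; ΣQ_DR = 676.5 m³/s, peak = 126.6 m³/s.
Runoff depth d = ΣQ_DR·Δt / A = 676.5 × 900 / (30.4 km²) = 20.03 mm.
The 1-cm UH is the DRH scaled by (10 mm)/d, so U_p = 126.6 × 10/20.03 = 63.2 m³/s.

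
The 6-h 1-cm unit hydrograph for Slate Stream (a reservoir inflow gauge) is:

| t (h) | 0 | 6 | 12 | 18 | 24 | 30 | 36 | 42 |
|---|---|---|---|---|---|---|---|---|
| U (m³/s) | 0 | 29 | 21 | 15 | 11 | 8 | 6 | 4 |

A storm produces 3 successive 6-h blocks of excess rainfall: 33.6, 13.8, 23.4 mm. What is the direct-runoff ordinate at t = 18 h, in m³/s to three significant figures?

By discrete convolution, Q_j = Σ (P_i / 10 mm) · U_{j−i}.
At t = 18 h (j=3): Q = (33.6/10)·15 + (13.8/10)·21 + (23.4/10)·29 = 147 m³/s.

Q ≈ 147 m³/s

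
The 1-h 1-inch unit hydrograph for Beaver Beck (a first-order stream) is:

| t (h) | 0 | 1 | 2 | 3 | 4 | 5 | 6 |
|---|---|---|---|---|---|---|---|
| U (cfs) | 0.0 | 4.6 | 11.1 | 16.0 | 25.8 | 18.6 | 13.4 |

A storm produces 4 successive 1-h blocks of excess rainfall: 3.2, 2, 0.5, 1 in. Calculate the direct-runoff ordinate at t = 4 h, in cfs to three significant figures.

Q ≈ 125 cfs

By discrete convolution, Q_j = Σ (P_i / 1 in) · U_{j−i}.
At t = 4 h (j=4): Q = (3.2/1)·25.8 + (2/1)·16.0 + (0.5/1)·11.1 + (1/1)·4.6 = 125 cfs.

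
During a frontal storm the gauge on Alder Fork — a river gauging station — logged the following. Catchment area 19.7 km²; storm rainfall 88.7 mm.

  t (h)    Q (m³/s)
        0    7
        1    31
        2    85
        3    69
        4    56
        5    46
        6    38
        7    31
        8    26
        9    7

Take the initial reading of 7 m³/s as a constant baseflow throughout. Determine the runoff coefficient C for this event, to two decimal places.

ΣQ_DR = 326.0 m³/s; V = ΣQ_DR·Δt = 1.174 × 10^6 m³.
Runoff depth d = V / A = 59.57 mm.
C = d / P = 59.57 / 88.7 = 0.67.

C ≈ 0.67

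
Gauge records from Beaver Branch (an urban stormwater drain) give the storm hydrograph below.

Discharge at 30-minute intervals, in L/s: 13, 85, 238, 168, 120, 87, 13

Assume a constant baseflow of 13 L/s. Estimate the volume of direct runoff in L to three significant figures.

Direct-runoff ordinates (Q − Q_b): 0.0, 72.0, 225.0, 155.0, 107.0, 74.0, 0.0 L/s.
ΣQ_DR = 633.0 L/s.
With Δt = 0.5 h = 1800 s, V = ΣQ_DR · Δt = 633.0 × 1800 = 1.14 × 10^6 L.

V ≈ 1.14 × 10^6 L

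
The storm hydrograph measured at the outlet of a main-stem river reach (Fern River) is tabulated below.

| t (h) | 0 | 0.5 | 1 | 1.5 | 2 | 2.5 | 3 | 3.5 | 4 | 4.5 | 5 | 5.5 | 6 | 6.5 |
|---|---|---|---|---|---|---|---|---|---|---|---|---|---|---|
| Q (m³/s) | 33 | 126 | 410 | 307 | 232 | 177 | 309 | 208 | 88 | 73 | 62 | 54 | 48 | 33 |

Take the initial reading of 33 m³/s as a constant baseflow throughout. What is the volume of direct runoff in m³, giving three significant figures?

Direct-runoff ordinates (Q − Q_b): 0.0, 93.0, 377.0, 274.0, 199.0, 144.0, 276.0, 175.0, 55.0, 40.0, 29.0, 21.0, 15.0, 0.0 m³/s.
ΣQ_DR = 1698 m³/s.
With Δt = 0.5 h = 1800 s, V = ΣQ_DR · Δt = 1698 × 1800 = 3.06 × 10^6 m³.

V ≈ 3.06 × 10^6 m³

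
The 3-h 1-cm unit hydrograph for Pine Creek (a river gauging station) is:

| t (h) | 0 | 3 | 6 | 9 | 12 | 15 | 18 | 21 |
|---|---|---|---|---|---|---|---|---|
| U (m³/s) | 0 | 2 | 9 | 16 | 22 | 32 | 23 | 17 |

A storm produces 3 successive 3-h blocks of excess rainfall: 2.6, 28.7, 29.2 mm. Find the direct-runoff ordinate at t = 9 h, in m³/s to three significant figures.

By discrete convolution, Q_j = Σ (P_i / 10 mm) · U_{j−i}.
At t = 9 h (j=3): Q = (2.6/10)·16 + (28.7/10)·9 + (29.2/10)·2 = 35.8 m³/s.

Q ≈ 35.8 m³/s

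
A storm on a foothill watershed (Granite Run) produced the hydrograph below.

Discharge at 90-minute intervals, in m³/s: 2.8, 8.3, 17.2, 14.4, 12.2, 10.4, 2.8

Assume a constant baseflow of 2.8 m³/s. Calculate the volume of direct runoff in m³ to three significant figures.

Direct-runoff ordinates (Q − Q_b): 0.0, 5.5, 14.4, 11.6, 9.4, 7.6, 0.0 m³/s.
ΣQ_DR = 48.50 m³/s.
With Δt = 1.5 h = 5400 s, V = ΣQ_DR · Δt = 48.50 × 5400 = 2.62 × 10^5 m³.

V ≈ 2.62 × 10^5 m³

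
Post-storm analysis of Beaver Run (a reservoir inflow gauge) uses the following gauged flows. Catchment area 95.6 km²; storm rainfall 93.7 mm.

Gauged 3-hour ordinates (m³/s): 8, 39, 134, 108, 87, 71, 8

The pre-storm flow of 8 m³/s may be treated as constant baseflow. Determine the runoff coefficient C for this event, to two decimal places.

C ≈ 0.48

ΣQ_DR = 399.0 m³/s; V = ΣQ_DR·Δt = 4.309 × 10^6 m³.
Runoff depth d = V / A = 45.08 mm.
C = d / P = 45.08 / 93.7 = 0.48.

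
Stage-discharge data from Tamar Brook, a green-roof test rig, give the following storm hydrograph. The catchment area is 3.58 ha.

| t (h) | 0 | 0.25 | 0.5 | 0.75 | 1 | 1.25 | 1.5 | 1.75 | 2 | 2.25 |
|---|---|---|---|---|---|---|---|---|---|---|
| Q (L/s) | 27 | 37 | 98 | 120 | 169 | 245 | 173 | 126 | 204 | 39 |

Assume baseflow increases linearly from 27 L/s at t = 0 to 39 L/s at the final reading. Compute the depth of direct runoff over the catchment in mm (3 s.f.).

Direct runoff: 0.00, 8.67, 68.33, 89.00, 136.67, 211.33, 138.00, 89.67, 166.33, 0.00 L/s; ΣQ_DR = 908.0 L/s.
V = ΣQ_DR · Δt = 908.0 × 900 s = 8.172 × 10^5 L.
Over A = 3.58 ha, depth = V / A = 22.8 mm.

d ≈ 22.8 mm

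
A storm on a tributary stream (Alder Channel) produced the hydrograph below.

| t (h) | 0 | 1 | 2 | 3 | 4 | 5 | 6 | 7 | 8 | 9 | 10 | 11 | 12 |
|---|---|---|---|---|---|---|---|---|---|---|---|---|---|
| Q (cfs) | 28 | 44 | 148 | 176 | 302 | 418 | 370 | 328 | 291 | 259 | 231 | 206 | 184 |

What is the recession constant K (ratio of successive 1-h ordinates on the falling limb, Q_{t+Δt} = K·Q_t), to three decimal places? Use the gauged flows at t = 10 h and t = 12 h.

Using the recession-limb readings at t = 10 h and t = 12 h: Q falls from 231 to 184 cfs over 2 intervals.
K = (Q₂/Q₁)^(1/2) = (184/231)^(1/2) = 0.892.

K ≈ 0.892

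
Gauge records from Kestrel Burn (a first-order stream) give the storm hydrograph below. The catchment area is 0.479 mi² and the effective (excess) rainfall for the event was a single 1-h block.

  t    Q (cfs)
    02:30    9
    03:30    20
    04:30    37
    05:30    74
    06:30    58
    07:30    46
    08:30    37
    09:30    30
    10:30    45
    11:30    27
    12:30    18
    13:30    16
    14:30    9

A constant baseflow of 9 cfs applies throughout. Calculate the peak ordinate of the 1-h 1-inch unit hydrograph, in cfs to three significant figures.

U_p ≈ 65.0 cfs

Direct runoff: 0.0, 11.0, 28.0, 65.0, 49.0, 37.0, 28.0, 21.0, 36.0, 18.0, 9.0, 7.0, 0.0 cfs; ΣQ_DR = 309.0 cfs, peak = 65.0 cfs.
Runoff depth d = ΣQ_DR·Δt / A = 309.0 × 3600 / (0.479 mi²) = 0.9996 in.
The 1-inch UH is the DRH scaled by (1 in)/d, so U_p = 65.0 × 1/0.9996 = 65.0 cfs.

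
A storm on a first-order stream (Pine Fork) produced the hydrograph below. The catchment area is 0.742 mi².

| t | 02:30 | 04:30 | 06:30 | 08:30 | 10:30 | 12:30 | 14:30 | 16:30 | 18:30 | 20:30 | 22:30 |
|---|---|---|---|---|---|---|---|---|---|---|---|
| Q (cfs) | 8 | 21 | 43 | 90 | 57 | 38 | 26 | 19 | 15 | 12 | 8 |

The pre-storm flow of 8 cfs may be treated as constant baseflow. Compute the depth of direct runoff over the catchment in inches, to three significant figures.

Direct runoff: 0.0, 13.0, 35.0, 82.0, 49.0, 30.0, 18.0, 11.0, 7.0, 4.0, 0.0 cfs; ΣQ_DR = 249.0 cfs.
V = ΣQ_DR · Δt = 249.0 × 7200 s = 1.793 × 10^6 ft³.
Over A = 0.742 mi², depth = V / A = 1.04 in.

d ≈ 1.04 in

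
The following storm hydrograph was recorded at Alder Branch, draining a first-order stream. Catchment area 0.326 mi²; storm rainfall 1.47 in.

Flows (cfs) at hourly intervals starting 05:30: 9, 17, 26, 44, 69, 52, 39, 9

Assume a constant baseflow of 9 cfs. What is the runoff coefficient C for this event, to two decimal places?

ΣQ_DR = 193.0 cfs; V = ΣQ_DR·Δt = 6.948 × 10^5 ft³.
Runoff depth d = V / A = 0.9174 in.
C = d / P = 0.9174 / 1.47 = 0.62.

C ≈ 0.62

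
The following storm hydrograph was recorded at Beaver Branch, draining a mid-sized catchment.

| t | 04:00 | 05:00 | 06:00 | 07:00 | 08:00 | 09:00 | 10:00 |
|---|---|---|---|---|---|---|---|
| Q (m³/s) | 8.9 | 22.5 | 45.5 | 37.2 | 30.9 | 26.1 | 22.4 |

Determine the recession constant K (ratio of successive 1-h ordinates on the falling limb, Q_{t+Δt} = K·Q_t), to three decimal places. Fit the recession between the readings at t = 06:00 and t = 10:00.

K ≈ 0.838

Using the recession-limb readings at t = 06:00 and t = 10:00: Q falls from 45.5 to 22.4 m³/s over 4 intervals.
K = (Q₂/Q₁)^(1/4) = (22.4/45.5)^(1/4) = 0.838.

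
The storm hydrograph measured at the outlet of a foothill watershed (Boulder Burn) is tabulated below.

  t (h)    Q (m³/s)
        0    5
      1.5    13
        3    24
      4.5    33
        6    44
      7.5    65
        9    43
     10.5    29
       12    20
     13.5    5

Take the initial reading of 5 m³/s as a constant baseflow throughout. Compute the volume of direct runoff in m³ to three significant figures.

V ≈ 1.25 × 10^6 m³

Direct-runoff ordinates (Q − Q_b): 0.0, 8.0, 19.0, 28.0, 39.0, 60.0, 38.0, 24.0, 15.0, 0.0 m³/s.
ΣQ_DR = 231.0 m³/s.
With Δt = 1.5 h = 5400 s, V = ΣQ_DR · Δt = 231.0 × 5400 = 1.25 × 10^6 m³.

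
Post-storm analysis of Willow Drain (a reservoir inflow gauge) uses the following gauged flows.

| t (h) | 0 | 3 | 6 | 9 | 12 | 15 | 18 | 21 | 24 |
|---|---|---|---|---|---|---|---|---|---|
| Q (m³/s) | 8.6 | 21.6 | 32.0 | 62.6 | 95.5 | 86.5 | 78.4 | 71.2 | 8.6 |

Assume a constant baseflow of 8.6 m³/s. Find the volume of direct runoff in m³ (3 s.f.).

Direct-runoff ordinates (Q − Q_b): 0.0, 13.0, 23.4, 54.0, 86.9, 77.9, 69.8, 62.6, 0.0 m³/s.
ΣQ_DR = 387.6 m³/s.
With Δt = 3 h = 10800 s, V = ΣQ_DR · Δt = 387.6 × 10800 = 4.19 × 10^6 m³.

V ≈ 4.19 × 10^6 m³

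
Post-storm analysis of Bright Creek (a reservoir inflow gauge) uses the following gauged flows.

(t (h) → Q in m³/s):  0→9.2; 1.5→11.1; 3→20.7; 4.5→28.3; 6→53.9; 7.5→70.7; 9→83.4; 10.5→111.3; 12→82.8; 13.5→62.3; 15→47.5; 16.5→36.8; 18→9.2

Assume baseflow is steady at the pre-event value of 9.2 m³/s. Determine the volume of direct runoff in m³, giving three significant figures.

V ≈ 2.74 × 10^6 m³

Direct-runoff ordinates (Q − Q_b): 0.0, 1.9, 11.5, 19.1, 44.7, 61.5, 74.2, 102.1, 73.6, 53.1, 38.3, 27.6, 0.0 m³/s.
ΣQ_DR = 507.6 m³/s.
With Δt = 1.5 h = 5400 s, V = ΣQ_DR · Δt = 507.6 × 5400 = 2.74 × 10^6 m³.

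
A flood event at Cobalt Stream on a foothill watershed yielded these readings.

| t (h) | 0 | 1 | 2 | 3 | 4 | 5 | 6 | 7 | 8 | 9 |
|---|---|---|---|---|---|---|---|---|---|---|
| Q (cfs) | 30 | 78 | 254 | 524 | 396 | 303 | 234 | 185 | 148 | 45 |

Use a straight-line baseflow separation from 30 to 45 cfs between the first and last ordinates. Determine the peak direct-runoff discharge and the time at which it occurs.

Q_p = 489.00 cfs at t = 3 h

Subtracting baseflow gives direct-runoff ordinates: 0.00, 46.33, 220.67, 489.00, 359.33, 264.67, 194.00, 143.33, 104.67, 0.00 cfs.
The maximum is 489.00 cfs, occurring at the reading for t = 3 h.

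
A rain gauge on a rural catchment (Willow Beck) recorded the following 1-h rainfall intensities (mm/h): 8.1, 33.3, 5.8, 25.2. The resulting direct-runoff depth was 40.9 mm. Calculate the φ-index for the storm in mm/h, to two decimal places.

φ ≈ 8.80 mm/h

Only the 2 blocks with intensity above φ contribute runoff: 33.3, 25.2 mm/h.
Σ(I−φ)·Δt = d  ⇒  (33.3+25.2 − 2φ)·1 = 40.9
φ = (58.50 − 40.9/1) / 2 = 8.80 mm/h.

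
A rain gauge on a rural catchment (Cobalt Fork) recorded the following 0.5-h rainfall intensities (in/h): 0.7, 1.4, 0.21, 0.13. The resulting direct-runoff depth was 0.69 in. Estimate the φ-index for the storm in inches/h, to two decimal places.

φ ≈ 0.36 in/h

Only the 2 blocks with intensity above φ contribute runoff: 0.7, 1.4 in/h.
Σ(I−φ)·Δt = d  ⇒  (0.7+1.4 − 2φ)·0.5 = 0.69
φ = (2.100 − 0.69/0.5) / 2 = 0.36 in/h.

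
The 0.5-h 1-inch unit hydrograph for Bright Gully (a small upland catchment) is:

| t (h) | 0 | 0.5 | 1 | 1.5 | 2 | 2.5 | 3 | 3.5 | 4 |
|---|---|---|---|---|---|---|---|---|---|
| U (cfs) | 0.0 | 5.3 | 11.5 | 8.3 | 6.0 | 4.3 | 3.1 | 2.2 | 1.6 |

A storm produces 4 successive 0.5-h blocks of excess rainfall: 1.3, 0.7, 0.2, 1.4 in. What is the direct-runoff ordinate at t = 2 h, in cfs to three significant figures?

By discrete convolution, Q_j = Σ (P_i / 1 in) · U_{j−i}.
At t = 2 h (j=4): Q = (1.3/1)·6.0 + (0.7/1)·8.3 + (0.2/1)·11.5 + (1.4/1)·5.3 = 23.3 cfs.

Q ≈ 23.3 cfs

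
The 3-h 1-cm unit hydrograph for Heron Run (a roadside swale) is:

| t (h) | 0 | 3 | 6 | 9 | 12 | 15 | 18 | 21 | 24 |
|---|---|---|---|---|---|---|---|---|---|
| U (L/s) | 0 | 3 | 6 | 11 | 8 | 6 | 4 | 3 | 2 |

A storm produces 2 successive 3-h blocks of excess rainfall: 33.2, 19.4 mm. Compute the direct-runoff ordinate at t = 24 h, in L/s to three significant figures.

By discrete convolution, Q_j = Σ (P_i / 10 mm) · U_{j−i}.
At t = 24 h (j=8): Q = (33.2/10)·2 + (19.4/10)·3 = 12.5 L/s.

Q ≈ 12.5 L/s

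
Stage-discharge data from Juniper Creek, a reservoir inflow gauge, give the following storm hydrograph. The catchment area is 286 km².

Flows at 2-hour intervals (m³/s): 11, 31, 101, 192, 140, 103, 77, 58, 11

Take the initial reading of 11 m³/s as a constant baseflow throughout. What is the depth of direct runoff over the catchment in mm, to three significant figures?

Direct runoff: 0.0, 20.0, 90.0, 181.0, 129.0, 92.0, 66.0, 47.0, 0.0 m³/s; ΣQ_DR = 625.0 m³/s.
V = ΣQ_DR · Δt = 625.0 × 7200 s = 4.500 × 10^6 m³.
Over A = 286 km², depth = V / A = 15.7 mm.

d ≈ 15.7 mm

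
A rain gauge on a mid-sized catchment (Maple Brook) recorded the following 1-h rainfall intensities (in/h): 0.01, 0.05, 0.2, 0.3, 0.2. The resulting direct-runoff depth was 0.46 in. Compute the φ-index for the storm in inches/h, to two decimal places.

φ ≈ 0.08 in/h

Only the 3 blocks with intensity above φ contribute runoff: 0.2, 0.3, 0.2 in/h.
Σ(I−φ)·Δt = d  ⇒  (0.2+0.3+0.2 − 3φ)·1 = 0.46
φ = (0.7000 − 0.46/1) / 3 = 0.08 in/h.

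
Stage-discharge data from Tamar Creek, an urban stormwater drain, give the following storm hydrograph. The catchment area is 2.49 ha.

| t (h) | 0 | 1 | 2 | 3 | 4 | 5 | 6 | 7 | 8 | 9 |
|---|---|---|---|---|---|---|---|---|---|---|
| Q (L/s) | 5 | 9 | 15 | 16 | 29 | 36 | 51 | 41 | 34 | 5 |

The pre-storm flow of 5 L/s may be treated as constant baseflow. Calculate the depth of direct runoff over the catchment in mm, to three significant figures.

d ≈ 27.6 mm

Direct runoff: 0.0, 4.0, 10.0, 11.0, 24.0, 31.0, 46.0, 36.0, 29.0, 0.0 L/s; ΣQ_DR = 191.0 L/s.
V = ΣQ_DR · Δt = 191.0 × 3600 s = 6.876 × 10^5 L.
Over A = 2.49 ha, depth = V / A = 27.6 mm.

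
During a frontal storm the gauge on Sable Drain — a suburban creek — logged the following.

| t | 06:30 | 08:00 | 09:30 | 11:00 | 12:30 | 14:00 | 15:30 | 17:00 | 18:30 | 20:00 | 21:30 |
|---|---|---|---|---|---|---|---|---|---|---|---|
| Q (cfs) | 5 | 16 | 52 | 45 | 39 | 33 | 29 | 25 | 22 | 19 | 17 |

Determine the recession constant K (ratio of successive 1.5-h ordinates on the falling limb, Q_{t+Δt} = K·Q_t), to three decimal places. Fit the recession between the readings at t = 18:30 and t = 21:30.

K ≈ 0.879

Using the recession-limb readings at t = 18:30 and t = 21:30: Q falls from 22 to 17 cfs over 2 intervals.
K = (Q₂/Q₁)^(1/2) = (17/22)^(1/2) = 0.879.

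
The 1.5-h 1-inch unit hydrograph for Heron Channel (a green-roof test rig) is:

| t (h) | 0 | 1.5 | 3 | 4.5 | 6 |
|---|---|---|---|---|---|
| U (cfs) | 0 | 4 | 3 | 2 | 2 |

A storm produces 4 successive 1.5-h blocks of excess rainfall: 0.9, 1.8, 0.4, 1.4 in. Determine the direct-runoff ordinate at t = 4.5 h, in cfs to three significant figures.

Q ≈ 8.80 cfs

By discrete convolution, Q_j = Σ (P_i / 1 in) · U_{j−i}.
At t = 4.5 h (j=3): Q = (0.9/1)·2 + (1.8/1)·3 + (0.4/1)·4 + (1.4/1)·0 = 8.80 cfs.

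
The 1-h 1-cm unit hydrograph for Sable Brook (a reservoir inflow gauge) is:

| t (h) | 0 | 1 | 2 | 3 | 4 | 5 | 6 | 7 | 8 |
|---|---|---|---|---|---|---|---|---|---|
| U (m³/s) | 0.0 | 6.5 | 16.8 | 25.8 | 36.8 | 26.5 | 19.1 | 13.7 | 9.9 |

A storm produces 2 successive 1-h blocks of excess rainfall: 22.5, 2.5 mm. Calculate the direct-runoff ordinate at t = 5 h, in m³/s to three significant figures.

Q ≈ 68.8 m³/s

By discrete convolution, Q_j = Σ (P_i / 10 mm) · U_{j−i}.
At t = 5 h (j=5): Q = (22.5/10)·26.5 + (2.5/10)·36.8 = 68.8 m³/s.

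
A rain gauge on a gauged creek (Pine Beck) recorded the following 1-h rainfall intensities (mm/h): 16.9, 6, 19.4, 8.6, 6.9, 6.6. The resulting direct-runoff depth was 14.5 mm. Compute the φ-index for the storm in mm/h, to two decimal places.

φ ≈ 10.90 mm/h

Only the 2 blocks with intensity above φ contribute runoff: 16.9, 19.4 mm/h.
Σ(I−φ)·Δt = d  ⇒  (16.9+19.4 − 2φ)·1 = 14.5
φ = (36.30 − 14.5/1) / 2 = 10.90 mm/h.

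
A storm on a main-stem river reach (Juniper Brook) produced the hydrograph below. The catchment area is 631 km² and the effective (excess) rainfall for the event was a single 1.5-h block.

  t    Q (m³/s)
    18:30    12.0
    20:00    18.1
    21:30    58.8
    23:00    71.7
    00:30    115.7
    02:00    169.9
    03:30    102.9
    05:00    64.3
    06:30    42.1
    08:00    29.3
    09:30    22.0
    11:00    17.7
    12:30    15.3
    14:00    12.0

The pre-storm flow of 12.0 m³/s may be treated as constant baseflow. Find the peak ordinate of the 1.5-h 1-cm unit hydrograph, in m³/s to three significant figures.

Direct runoff: 0.0, 6.1, 46.8, 59.7, 103.7, 157.9, 90.9, 52.3, 30.1, 17.3, 10.0, 5.7, 3.3, 0.0 m³/s; ΣQ_DR = 583.8 m³/s, peak = 157.9 m³/s.
Runoff depth d = ΣQ_DR·Δt / A = 583.8 × 5400 / (631 km²) = 4.996 mm.
The 1-cm UH is the DRH scaled by (10 mm)/d, so U_p = 157.9 × 10/4.996 = 316 m³/s.

U_p ≈ 316 m³/s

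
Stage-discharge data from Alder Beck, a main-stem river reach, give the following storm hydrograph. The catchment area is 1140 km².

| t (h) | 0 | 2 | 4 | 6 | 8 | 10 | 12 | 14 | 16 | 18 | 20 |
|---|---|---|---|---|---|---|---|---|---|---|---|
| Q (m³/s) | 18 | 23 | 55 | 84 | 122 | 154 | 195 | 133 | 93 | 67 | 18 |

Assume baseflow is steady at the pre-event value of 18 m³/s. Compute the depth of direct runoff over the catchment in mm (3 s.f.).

d ≈ 4.83 mm

Direct runoff: 0.0, 5.0, 37.0, 66.0, 104.0, 136.0, 177.0, 115.0, 75.0, 49.0, 0.0 m³/s; ΣQ_DR = 764.0 m³/s.
V = ΣQ_DR · Δt = 764.0 × 7200 s = 5.501 × 10^6 m³.
Over A = 1140 km², depth = V / A = 4.83 mm.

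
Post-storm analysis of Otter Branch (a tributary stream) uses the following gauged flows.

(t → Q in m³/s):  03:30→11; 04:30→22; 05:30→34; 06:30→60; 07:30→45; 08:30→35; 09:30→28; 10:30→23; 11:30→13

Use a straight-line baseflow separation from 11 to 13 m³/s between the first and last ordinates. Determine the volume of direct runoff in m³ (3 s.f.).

Direct-runoff ordinates (Q − Q_b): 0.00, 10.75, 22.50, 48.25, 33.00, 22.75, 15.50, 10.25, 0.00 m³/s.
ΣQ_DR = 163.0 m³/s.
With Δt = 1 h = 3600 s, V = ΣQ_DR · Δt = 163.0 × 3600 = 5.87 × 10^5 m³.

V ≈ 5.87 × 10^5 m³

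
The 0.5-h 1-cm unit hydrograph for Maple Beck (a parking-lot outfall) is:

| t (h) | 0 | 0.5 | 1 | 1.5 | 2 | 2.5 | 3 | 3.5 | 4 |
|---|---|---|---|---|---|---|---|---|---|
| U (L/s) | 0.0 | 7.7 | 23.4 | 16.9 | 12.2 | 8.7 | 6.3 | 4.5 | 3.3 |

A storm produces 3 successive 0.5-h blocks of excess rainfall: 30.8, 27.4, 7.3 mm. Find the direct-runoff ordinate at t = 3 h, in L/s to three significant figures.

Q ≈ 52.1 L/s

By discrete convolution, Q_j = Σ (P_i / 10 mm) · U_{j−i}.
At t = 3 h (j=6): Q = (30.8/10)·6.3 + (27.4/10)·8.7 + (7.3/10)·12.2 = 52.1 L/s.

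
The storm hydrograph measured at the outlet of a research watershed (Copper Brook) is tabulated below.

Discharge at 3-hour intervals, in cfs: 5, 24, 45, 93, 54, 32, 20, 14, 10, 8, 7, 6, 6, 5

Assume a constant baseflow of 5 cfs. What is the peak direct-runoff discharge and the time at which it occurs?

Subtracting baseflow gives direct-runoff ordinates: 0.0, 19.0, 40.0, 88.0, 49.0, 27.0, 15.0, 9.0, 5.0, 3.0, 2.0, 1.0, 1.0, 0.0 cfs.
The maximum is 88.0 cfs, occurring at the reading for t = 9 h.

Q_p = 88.0 cfs at t = 9 h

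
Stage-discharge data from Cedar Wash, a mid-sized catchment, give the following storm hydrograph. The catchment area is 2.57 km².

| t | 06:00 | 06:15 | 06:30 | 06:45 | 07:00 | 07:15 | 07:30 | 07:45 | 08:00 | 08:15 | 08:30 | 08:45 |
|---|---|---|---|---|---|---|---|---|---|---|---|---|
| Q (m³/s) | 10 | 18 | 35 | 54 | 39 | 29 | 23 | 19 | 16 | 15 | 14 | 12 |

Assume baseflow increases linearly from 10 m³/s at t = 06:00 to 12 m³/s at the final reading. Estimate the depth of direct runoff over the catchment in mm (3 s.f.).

Direct runoff: 0.00, 7.82, 24.64, 43.45, 28.27, 18.09, 11.91, 7.73, 4.55, 3.36, 2.18, 0.00 m³/s; ΣQ_DR = 152.0 m³/s.
V = ΣQ_DR · Δt = 152.0 × 900 s = 1.368 × 10^5 m³.
Over A = 2.57 km², depth = V / A = 53.2 mm.

d ≈ 53.2 mm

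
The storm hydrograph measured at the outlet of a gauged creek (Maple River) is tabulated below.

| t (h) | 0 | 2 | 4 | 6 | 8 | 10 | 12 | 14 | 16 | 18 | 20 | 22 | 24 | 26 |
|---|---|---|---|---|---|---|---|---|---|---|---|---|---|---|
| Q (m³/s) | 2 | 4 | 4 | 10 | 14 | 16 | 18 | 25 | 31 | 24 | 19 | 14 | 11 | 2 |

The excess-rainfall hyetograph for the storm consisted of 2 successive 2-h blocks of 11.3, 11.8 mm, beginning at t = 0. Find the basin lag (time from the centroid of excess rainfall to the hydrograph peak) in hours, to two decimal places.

t_L ≈ 13.98 h

Centroid of excess rainfall: t_c = Σ P_i·t̄_i / ΣP_i = 2.0216 h (block centres at 1, 3 h).
Hydrograph peak occurs at t = 16 h, so basin lag t_L = 16 − 2.0216 = 13.98 h.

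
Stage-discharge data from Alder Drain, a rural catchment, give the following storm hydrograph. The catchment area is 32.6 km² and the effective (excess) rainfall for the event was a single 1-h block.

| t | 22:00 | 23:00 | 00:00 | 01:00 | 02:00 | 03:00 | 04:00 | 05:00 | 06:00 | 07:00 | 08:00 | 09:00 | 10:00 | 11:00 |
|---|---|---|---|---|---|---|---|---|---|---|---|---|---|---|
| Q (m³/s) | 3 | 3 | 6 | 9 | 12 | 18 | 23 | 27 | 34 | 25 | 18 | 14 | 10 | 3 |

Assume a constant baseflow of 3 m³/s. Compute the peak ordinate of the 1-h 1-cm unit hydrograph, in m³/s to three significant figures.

U_p ≈ 17.2 m³/s

Direct runoff: 0.0, 0.0, 3.0, 6.0, 9.0, 15.0, 20.0, 24.0, 31.0, 22.0, 15.0, 11.0, 7.0, 0.0 m³/s; ΣQ_DR = 163.0 m³/s, peak = 31.0 m³/s.
Runoff depth d = ΣQ_DR·Δt / A = 163.0 × 3600 / (32.6 km²) = 18.00 mm.
The 1-cm UH is the DRH scaled by (10 mm)/d, so U_p = 31.0 × 10/18.00 = 17.2 m³/s.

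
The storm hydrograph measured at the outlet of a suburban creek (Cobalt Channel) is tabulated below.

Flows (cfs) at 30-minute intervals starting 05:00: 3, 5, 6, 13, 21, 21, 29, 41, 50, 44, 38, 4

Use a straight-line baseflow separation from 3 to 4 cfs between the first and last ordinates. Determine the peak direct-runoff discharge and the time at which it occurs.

Subtracting baseflow gives direct-runoff ordinates: 0.00, 1.91, 2.82, 9.73, 17.64, 17.55, 25.45, 37.36, 46.27, 40.18, 34.09, 0.00 cfs.
The maximum is 46.27 cfs, occurring at the reading for t = 09:00.

Q_p = 46.27 cfs at t = 09:00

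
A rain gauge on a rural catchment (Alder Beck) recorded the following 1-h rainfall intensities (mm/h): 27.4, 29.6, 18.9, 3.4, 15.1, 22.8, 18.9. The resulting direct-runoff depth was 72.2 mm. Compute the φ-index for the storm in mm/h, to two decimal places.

Only the 6 blocks with intensity above φ contribute runoff: 27.4, 29.6, 18.9, 15.1, 22.8, 18.9 mm/h.
Σ(I−φ)·Δt = d  ⇒  (27.4+29.6+18.9+15.1+22.8+18.9 − 6φ)·1 = 72.2
φ = (132.7 − 72.2/1) / 6 = 10.08 mm/h.

φ ≈ 10.08 mm/h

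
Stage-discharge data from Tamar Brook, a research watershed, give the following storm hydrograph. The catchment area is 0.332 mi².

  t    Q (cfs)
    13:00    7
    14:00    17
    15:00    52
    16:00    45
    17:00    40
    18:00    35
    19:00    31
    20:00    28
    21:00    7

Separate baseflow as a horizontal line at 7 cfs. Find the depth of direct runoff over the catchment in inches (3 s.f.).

d ≈ 0.929 in

Direct runoff: 0.0, 10.0, 45.0, 38.0, 33.0, 28.0, 24.0, 21.0, 0.0 cfs; ΣQ_DR = 199.0 cfs.
V = ΣQ_DR · Δt = 199.0 × 3600 s = 7.164 × 10^5 ft³.
Over A = 0.332 mi², depth = V / A = 0.929 in.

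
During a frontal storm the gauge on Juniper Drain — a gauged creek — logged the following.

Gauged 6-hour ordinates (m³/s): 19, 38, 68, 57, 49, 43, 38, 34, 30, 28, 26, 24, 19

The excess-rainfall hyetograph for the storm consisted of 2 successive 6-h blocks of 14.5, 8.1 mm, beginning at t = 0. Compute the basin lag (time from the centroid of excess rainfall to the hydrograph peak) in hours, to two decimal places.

Centroid of excess rainfall: t_c = Σ P_i·t̄_i / ΣP_i = 5.1504 h (block centres at 3, 9 h).
Hydrograph peak occurs at t = 12 h, so basin lag t_L = 12 − 5.1504 = 6.85 h.

t_L ≈ 6.85 h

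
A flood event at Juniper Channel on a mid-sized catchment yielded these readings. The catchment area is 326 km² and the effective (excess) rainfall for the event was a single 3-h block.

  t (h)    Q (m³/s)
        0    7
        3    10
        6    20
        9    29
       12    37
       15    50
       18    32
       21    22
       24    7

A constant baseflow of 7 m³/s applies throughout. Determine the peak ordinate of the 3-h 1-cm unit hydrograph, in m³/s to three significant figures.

U_p ≈ 86.0 m³/s

Direct runoff: 0.0, 3.0, 13.0, 22.0, 30.0, 43.0, 25.0, 15.0, 0.0 m³/s; ΣQ_DR = 151.0 m³/s, peak = 43.0 m³/s.
Runoff depth d = ΣQ_DR·Δt / A = 151.0 × 10800 / (326 km²) = 5.002 mm.
The 1-cm UH is the DRH scaled by (10 mm)/d, so U_p = 43.0 × 10/5.002 = 86.0 m³/s.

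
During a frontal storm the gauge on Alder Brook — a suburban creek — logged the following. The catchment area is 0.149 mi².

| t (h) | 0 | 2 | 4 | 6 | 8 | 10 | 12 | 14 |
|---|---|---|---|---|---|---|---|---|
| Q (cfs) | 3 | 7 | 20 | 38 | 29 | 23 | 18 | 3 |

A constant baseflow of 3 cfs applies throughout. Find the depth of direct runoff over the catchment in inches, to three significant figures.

Direct runoff: 0.0, 4.0, 17.0, 35.0, 26.0, 20.0, 15.0, 0.0 cfs; ΣQ_DR = 117.0 cfs.
V = ΣQ_DR · Δt = 117.0 × 7200 s = 8.424 × 10^5 ft³.
Over A = 0.149 mi², depth = V / A = 2.43 in.

d ≈ 2.43 in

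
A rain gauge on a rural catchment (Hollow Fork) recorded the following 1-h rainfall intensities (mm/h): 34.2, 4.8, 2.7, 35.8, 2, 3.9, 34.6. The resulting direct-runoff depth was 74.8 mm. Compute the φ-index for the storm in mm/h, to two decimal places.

Only the 3 blocks with intensity above φ contribute runoff: 34.2, 35.8, 34.6 mm/h.
Σ(I−φ)·Δt = d  ⇒  (34.2+35.8+34.6 − 3φ)·1 = 74.8
φ = (104.6 − 74.8/1) / 3 = 9.93 mm/h.

φ ≈ 9.93 mm/h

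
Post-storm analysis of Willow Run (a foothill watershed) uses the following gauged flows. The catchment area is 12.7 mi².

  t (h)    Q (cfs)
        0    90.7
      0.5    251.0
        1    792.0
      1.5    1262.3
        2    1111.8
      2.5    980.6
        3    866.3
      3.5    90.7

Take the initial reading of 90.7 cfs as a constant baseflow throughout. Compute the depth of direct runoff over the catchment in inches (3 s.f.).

Direct runoff: 0.0, 160.3, 701.3, 1171.6, 1021.1, 889.9, 775.6, 0.0 cfs; ΣQ_DR = 4720 cfs.
V = ΣQ_DR · Δt = 4720 × 1800 s = 8.496 × 10^6 ft³.
Over A = 12.7 mi², depth = V / A = 0.288 in.

d ≈ 0.288 in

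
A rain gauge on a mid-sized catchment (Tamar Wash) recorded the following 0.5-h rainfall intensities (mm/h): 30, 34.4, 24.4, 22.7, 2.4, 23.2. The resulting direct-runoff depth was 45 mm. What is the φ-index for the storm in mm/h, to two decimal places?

φ ≈ 8.94 mm/h

Only the 5 blocks with intensity above φ contribute runoff: 30, 34.4, 24.4, 22.7, 23.2 mm/h.
Σ(I−φ)·Δt = d  ⇒  (30+34.4+24.4+22.7+23.2 − 5φ)·0.5 = 45
φ = (134.7 − 45/0.5) / 5 = 8.94 mm/h.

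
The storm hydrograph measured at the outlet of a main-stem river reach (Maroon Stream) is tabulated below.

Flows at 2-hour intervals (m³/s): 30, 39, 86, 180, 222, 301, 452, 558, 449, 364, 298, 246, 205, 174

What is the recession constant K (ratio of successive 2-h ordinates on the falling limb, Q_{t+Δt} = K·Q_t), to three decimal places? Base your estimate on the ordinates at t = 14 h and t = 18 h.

K ≈ 0.808

Using the recession-limb readings at t = 14 h and t = 18 h: Q falls from 558 to 364 m³/s over 2 intervals.
K = (Q₂/Q₁)^(1/2) = (364/558)^(1/2) = 0.808.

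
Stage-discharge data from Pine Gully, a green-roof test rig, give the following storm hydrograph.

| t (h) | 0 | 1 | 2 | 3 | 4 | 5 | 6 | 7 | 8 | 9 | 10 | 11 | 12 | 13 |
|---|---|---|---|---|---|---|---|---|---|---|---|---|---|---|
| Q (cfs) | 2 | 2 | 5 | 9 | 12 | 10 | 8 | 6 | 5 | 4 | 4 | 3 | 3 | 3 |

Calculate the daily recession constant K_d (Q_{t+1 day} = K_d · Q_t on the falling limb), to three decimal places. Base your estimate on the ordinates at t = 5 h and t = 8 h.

Between t = 5 h and t = 8 h the flow falls from 10 to 5 cfs over 3×1 h = 3 h.
Per-interval ratio K = (5/10)^(1/3) = 0.7937; K_d = K^(24/1) = 0.004.

K_d ≈ 0.004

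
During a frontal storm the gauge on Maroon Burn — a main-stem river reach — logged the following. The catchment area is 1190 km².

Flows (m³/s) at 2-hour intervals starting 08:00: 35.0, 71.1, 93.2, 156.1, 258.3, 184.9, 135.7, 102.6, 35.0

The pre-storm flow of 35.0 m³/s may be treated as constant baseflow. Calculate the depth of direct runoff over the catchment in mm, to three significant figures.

d ≈ 4.58 mm

Direct runoff: 0.0, 36.1, 58.2, 121.1, 223.3, 149.9, 100.7, 67.6, 0.0 m³/s; ΣQ_DR = 756.9 m³/s.
V = ΣQ_DR · Δt = 756.9 × 7200 s = 5.450 × 10^6 m³.
Over A = 1190 km², depth = V / A = 4.58 mm.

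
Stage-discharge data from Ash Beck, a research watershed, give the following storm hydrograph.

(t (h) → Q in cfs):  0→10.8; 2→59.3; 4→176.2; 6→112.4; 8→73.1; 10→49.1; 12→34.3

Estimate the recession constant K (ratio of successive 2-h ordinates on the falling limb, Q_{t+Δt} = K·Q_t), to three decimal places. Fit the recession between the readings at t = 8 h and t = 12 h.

K ≈ 0.685

Using the recession-limb readings at t = 8 h and t = 12 h: Q falls from 73.1 to 34.3 cfs over 2 intervals.
K = (Q₂/Q₁)^(1/2) = (34.3/73.1)^(1/2) = 0.685.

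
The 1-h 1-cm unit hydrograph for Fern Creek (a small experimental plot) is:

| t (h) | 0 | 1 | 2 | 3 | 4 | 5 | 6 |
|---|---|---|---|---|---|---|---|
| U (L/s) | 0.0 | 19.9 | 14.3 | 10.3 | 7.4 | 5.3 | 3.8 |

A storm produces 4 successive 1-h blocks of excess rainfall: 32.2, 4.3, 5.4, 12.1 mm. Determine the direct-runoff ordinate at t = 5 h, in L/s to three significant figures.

Q ≈ 43.1 L/s

By discrete convolution, Q_j = Σ (P_i / 10 mm) · U_{j−i}.
At t = 5 h (j=5): Q = (32.2/10)·5.3 + (4.3/10)·7.4 + (5.4/10)·10.3 + (12.1/10)·14.3 = 43.1 L/s.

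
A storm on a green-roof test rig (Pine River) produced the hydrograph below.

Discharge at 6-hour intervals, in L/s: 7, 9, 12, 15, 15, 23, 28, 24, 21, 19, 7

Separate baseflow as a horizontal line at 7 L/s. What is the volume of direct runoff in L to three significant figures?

Direct-runoff ordinates (Q − Q_b): 0.0, 2.0, 5.0, 8.0, 8.0, 16.0, 21.0, 17.0, 14.0, 12.0, 0.0 L/s.
ΣQ_DR = 103.0 L/s.
With Δt = 6 h = 21600 s, V = ΣQ_DR · Δt = 103.0 × 21600 = 2.22 × 10^6 L.

V ≈ 2.22 × 10^6 L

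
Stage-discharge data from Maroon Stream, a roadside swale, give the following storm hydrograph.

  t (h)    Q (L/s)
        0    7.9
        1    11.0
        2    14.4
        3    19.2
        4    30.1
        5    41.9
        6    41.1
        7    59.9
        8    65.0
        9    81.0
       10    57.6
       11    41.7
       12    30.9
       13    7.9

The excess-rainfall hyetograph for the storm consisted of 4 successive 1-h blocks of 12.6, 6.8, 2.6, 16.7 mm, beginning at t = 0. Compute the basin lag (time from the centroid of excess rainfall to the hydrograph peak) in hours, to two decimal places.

Centroid of excess rainfall: t_c = Σ P_i·t̄_i / ΣP_i = 2.1047 h (block centres at 0.5, 1.5, 2.5, 3.5 h).
Hydrograph peak occurs at t = 9 h, so basin lag t_L = 9 − 2.1047 = 6.90 h.

t_L ≈ 6.90 h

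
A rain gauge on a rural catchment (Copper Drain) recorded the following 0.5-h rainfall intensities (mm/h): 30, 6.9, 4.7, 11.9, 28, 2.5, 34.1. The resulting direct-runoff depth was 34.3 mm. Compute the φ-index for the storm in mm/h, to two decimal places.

Only the 4 blocks with intensity above φ contribute runoff: 30, 11.9, 28, 34.1 mm/h.
Σ(I−φ)·Δt = d  ⇒  (30+11.9+28+34.1 − 4φ)·0.5 = 34.3
φ = (104.0 − 34.3/0.5) / 4 = 8.85 mm/h.

φ ≈ 8.85 mm/h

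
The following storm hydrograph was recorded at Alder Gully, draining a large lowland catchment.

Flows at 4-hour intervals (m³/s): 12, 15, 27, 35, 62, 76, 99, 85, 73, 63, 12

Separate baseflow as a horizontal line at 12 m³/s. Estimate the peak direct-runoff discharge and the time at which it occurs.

Q_p = 87.0 m³/s at t = 24 h

Subtracting baseflow gives direct-runoff ordinates: 0.0, 3.0, 15.0, 23.0, 50.0, 64.0, 87.0, 73.0, 61.0, 51.0, 0.0 m³/s.
The maximum is 87.0 m³/s, occurring at the reading for t = 24 h.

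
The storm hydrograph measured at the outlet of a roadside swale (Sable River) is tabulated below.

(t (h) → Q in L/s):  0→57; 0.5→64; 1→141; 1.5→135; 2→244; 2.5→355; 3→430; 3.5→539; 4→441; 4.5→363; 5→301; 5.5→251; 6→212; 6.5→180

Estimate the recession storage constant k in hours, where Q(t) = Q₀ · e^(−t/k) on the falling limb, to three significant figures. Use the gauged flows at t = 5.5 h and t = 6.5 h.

k ≈ 3.01 h

On the falling limb, Q drops from 251 to 180 L/s between t = 5.5 h and t = 6.5 h (Δt = 1 h).
k = −Δt / ln(Q₂/Q₁) = −1 / ln(180/251) = 3.01 h.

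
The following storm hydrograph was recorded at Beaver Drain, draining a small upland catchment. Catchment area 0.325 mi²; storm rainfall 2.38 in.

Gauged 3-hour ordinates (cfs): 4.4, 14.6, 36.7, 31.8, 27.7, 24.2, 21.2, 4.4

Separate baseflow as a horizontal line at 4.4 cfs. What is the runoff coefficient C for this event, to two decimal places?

C ≈ 0.78

ΣQ_DR = 129.8 cfs; V = ΣQ_DR·Δt = 1.402 × 10^6 ft³.
Runoff depth d = V / A = 1.857 in.
C = d / P = 1.857 / 2.38 = 0.78.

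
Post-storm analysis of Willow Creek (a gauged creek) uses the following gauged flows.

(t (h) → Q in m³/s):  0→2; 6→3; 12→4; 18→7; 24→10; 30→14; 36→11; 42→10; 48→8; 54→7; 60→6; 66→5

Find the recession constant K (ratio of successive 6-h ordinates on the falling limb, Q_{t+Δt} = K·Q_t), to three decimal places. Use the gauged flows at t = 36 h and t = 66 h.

K ≈ 0.854

Using the recession-limb readings at t = 36 h and t = 66 h: Q falls from 11 to 5 m³/s over 5 intervals.
K = (Q₂/Q₁)^(1/5) = (5/11)^(1/5) = 0.854.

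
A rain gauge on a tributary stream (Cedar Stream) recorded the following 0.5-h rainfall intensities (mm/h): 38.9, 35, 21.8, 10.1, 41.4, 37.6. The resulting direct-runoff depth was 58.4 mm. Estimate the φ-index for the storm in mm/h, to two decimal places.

Only the 5 blocks with intensity above φ contribute runoff: 38.9, 35, 21.8, 41.4, 37.6 mm/h.
Σ(I−φ)·Δt = d  ⇒  (38.9+35+21.8+41.4+37.6 − 5φ)·0.5 = 58.4
φ = (174.7 − 58.4/0.5) / 5 = 11.58 mm/h.

φ ≈ 11.58 mm/h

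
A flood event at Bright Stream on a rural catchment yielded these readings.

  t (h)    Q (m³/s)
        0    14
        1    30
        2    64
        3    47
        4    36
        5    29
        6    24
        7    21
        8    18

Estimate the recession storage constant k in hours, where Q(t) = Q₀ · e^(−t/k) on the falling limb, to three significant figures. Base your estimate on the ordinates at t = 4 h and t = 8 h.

On the falling limb, Q drops from 36 to 18 m³/s between t = 4 h and t = 8 h (Δt = 4 h).
k = −Δt / ln(Q₂/Q₁) = −4 / ln(18/36) = 5.77 h.

k ≈ 5.77 h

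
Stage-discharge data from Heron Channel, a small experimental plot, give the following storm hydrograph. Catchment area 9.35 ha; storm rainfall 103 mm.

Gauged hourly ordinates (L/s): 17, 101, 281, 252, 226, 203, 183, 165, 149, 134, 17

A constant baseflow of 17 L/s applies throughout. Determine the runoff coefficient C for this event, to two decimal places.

C ≈ 0.58

ΣQ_DR = 1541 L/s; V = ΣQ_DR·Δt = 5.548 × 10^6 L.
Runoff depth d = V / A = 59.33 mm.
C = d / P = 59.33 / 103 = 0.58.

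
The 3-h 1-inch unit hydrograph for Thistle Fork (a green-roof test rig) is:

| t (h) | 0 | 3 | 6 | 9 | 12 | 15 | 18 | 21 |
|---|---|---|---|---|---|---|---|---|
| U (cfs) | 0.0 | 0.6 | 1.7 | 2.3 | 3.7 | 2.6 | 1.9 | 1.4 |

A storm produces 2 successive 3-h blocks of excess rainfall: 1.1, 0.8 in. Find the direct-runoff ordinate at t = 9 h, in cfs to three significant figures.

By discrete convolution, Q_j = Σ (P_i / 1 in) · U_{j−i}.
At t = 9 h (j=3): Q = (1.1/1)·2.3 + (0.8/1)·1.7 = 3.89 cfs.

Q ≈ 3.89 cfs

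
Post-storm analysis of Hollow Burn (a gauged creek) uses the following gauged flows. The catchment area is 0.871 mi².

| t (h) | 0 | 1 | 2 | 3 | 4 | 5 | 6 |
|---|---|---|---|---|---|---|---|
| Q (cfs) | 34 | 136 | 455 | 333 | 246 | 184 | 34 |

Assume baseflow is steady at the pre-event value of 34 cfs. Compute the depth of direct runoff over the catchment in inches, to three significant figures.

d ≈ 2.11 in

Direct runoff: 0.0, 102.0, 421.0, 299.0, 212.0, 150.0, 0.0 cfs; ΣQ_DR = 1184 cfs.
V = ΣQ_DR · Δt = 1184 × 3600 s = 4.262 × 10^6 ft³.
Over A = 0.871 mi², depth = V / A = 2.11 in.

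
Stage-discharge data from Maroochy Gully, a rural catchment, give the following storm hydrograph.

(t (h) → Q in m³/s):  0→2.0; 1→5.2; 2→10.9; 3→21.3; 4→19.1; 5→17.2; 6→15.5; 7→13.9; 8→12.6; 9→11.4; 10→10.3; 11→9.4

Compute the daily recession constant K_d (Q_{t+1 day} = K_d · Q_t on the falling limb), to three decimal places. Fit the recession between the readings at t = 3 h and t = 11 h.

K_d ≈ 0.086

Between t = 3 h and t = 11 h the flow falls from 21.3 to 9.4 m³/s over 8×1 h = 8 h.
Per-interval ratio K = (9.4/21.3)^(1/8) = 0.9028; K_d = K^(24/1) = 0.086.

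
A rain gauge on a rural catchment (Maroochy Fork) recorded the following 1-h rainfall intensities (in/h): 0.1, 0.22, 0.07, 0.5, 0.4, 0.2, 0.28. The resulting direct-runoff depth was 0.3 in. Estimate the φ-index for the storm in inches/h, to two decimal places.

φ ≈ 0.30 in/h

Only the 2 blocks with intensity above φ contribute runoff: 0.5, 0.4 in/h.
Σ(I−φ)·Δt = d  ⇒  (0.5+0.4 − 2φ)·1 = 0.3
φ = (0.9000 − 0.3/1) / 2 = 0.30 in/h.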